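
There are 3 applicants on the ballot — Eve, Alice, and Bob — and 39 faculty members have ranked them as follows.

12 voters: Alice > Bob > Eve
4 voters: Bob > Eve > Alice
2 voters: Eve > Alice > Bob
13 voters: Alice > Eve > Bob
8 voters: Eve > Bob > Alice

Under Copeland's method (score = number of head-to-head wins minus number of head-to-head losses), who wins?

Pairwise results:
  Eve vs Alice: Alice wins 25–14.
  Eve vs Bob: Eve wins 23–16.
  Alice vs Bob: Alice wins 27–12.
Copeland scores (wins − losses):
  Eve: 1 − 1 = 0
  Alice: 2 − 0 = 2
  Bob: 0 − 2 = -2
Alice has the best Copeland score.

Alice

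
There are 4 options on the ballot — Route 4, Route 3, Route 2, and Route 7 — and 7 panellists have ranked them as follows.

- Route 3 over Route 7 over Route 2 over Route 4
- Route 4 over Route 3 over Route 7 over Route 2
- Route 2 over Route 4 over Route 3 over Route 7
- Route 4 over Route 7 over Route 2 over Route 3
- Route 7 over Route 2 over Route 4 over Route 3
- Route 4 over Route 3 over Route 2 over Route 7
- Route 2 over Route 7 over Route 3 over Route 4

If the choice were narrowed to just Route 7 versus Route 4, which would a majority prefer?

Ballots ranking Route 7 above Route 4: 3.
Ballots ranking Route 4 above Route 7: 4.
Route 4 wins the head-to-head, 4–3.

Route 4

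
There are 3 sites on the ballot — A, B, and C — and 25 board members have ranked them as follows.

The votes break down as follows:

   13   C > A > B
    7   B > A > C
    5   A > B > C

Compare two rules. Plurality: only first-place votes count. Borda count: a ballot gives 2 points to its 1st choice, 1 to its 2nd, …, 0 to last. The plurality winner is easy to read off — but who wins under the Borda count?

A

Plurality first-place counts: A 5, B 7, C 13 → C.
Borda totals: A 30, B 19, C 26 → A.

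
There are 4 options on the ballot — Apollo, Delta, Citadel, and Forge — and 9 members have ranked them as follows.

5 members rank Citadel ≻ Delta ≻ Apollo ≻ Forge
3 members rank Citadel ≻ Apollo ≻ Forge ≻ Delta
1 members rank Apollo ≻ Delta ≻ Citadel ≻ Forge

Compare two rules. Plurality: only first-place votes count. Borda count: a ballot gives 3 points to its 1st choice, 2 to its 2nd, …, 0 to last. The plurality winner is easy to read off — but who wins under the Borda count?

Citadel

Plurality first-place counts: Apollo 1, Delta 0, Citadel 8, Forge 0 → Citadel.
Borda totals: Apollo 14, Delta 12, Citadel 25, Forge 3 → Citadel.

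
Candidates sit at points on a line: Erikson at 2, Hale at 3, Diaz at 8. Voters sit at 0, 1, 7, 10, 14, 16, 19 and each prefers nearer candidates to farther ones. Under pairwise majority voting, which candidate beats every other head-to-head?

With single-peaked preferences on a line, the Condorcet winner is the candidate closest to the median voter.
The median voter (position 10) is closest to Diaz at 8.
Check: Diaz vs Hale — voters closer to Diaz: 5 of 7.

Diaz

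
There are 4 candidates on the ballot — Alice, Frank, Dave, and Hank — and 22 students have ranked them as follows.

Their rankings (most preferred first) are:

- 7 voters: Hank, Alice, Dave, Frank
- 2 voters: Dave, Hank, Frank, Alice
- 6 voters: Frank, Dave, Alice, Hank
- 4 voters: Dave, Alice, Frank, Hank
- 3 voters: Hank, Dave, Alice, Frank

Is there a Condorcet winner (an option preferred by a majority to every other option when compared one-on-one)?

Head-to-head results (22 voters total):
Alice vs Frank: Alice wins 14–8.
Alice vs Dave: Dave wins 15–7.
Alice vs Hank: Hank wins 12–10.
Frank vs Dave: Dave wins 16–6.
Frank vs Hank: Hank wins 12–10.
Dave vs Hank: Dave wins 12–10.
Dave beats each rival — Alice (15–7), Frank (16–6), Hank (12–10) — so Dave is the Condorcet winner.

Yes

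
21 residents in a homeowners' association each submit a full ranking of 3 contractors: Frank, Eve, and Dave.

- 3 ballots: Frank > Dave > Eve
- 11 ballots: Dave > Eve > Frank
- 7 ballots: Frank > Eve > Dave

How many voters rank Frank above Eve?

10

Ballots ranking Frank above Eve: 3+7 = 10.
Ballots ranking Eve above Frank: 11.
So 10 of 21 voters prefer Frank to Eve.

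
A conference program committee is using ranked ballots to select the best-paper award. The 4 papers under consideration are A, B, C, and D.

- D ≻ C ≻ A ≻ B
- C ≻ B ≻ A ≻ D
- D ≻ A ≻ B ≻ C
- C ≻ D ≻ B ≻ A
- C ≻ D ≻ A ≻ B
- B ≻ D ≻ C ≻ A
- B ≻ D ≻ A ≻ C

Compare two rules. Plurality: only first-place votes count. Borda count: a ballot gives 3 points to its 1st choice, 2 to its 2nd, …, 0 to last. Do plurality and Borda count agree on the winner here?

Plurality first-place counts: A 0, B 2, C 3, D 2 → C.
Borda totals: A 6, B 10, C 12, D 14 → D.
The two rules disagree: plurality picks C, Borda picks D.

No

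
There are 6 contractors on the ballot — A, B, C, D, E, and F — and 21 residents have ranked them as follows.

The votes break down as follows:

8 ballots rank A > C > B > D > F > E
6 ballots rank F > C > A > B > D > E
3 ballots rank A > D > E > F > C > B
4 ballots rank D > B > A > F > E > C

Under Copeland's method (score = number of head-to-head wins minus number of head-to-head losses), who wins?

A

Pairwise results:
  A vs B: A wins 17–4.
  A vs C: A wins 15–6.
  A vs D: A wins 17–4.
  A vs E: A wins 21–0.
  A vs F: A wins 15–6.
  B vs C: C wins 17–4.
  B vs D: B wins 14–7.
  B vs E: B wins 18–3.
  B vs F: B wins 12–9.
  C vs D: C wins 14–7.
  C vs E: C wins 14–7.
  C vs F: F wins 13–8.
  D vs E: D wins 21–0.
  D vs F: D wins 15–6.
  E vs F: F wins 18–3.
Copeland scores (wins − losses):
  A: 5 − 0 = 5
  B: 3 − 2 = 1
  C: 3 − 2 = 1
  D: 2 − 3 = -1
  E: 0 − 5 = -5
  F: 2 − 3 = -1
A has the best Copeland score.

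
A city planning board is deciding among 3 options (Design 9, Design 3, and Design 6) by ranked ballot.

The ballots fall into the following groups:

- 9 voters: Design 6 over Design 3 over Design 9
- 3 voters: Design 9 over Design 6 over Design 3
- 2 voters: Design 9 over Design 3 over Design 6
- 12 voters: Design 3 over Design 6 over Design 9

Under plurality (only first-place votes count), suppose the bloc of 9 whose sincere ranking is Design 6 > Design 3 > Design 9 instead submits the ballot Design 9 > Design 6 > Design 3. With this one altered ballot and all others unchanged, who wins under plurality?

First-place totals with the altered ballot: Design 9 14, Design 3 12, Design 6 0.
The switch changes the winner from Design 3 to Design 9.

Design 9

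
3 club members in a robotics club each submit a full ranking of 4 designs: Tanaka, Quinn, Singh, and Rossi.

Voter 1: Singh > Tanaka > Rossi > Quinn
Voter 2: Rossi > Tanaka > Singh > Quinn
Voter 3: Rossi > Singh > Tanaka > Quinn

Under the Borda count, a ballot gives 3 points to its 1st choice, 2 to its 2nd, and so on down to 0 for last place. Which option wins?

Borda scores:
  Tanaka: 2 + 2 + 1 = 5
  Quinn: 0 + 0 + 0 = 0
  Singh: 3 + 1 + 2 = 6
  Rossi: 1 + 3 + 3 = 7
Rossi has the highest total.

Rossi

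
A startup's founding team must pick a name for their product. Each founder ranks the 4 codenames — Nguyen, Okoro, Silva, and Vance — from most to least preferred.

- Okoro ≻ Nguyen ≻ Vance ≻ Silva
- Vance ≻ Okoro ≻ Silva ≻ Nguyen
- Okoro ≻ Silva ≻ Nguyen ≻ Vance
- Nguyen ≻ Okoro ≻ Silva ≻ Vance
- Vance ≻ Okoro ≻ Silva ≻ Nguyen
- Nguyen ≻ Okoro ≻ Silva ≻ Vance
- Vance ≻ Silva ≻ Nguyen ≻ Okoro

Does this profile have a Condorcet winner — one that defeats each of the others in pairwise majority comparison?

Yes

Head-to-head results (7 voters total):
Nguyen vs Okoro: Okoro wins 4–3.
Nguyen vs Silva: Silva wins 4–3.
Nguyen vs Vance: Nguyen wins 4–3.
Okoro vs Silva: Okoro wins 6–1.
Okoro vs Vance: Okoro wins 4–3.
Silva vs Vance: Vance wins 4–3.
Okoro beats each rival — Nguyen (4–3), Silva (6–1), Vance (4–3) — so Okoro is the Condorcet winner.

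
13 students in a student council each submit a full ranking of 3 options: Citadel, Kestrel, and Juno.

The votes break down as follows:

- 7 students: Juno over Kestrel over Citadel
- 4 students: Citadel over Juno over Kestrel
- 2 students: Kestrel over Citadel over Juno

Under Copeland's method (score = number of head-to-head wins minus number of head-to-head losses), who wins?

Juno

Pairwise results:
  Citadel vs Kestrel: Kestrel wins 9–4.
  Citadel vs Juno: Juno wins 7–6.
  Kestrel vs Juno: Juno wins 11–2.
Copeland scores (wins − losses):
  Citadel: 0 − 2 = -2
  Kestrel: 1 − 1 = 0
  Juno: 2 − 0 = 2
Juno has the best Copeland score.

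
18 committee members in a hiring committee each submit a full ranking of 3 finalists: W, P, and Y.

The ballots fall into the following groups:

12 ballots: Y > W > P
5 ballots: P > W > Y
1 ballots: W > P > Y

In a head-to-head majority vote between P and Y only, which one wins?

Y

Ballots ranking P above Y: 5+1 = 6.
Ballots ranking Y above P: 12.
Y wins the head-to-head, 12–6.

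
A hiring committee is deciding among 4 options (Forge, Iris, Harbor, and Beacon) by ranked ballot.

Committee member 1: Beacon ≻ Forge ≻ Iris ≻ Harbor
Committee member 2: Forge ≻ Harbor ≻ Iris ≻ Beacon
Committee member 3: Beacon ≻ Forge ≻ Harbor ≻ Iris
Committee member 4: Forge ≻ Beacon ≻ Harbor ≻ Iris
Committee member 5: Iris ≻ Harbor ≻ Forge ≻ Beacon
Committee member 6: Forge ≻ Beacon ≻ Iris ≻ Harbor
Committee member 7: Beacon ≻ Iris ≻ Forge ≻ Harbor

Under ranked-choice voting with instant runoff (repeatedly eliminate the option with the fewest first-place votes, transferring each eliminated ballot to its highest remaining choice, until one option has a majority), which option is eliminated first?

Round 1: Forge 3, Beacon 3, Iris 1, Harbor 0. Harbor has the fewest and is eliminated.
Round 2: Forge 3, Beacon 3, Iris 1. Iris has the fewest and is eliminated.
Round 3: Forge 4, Beacon 3. Forge has a majority.

Harbor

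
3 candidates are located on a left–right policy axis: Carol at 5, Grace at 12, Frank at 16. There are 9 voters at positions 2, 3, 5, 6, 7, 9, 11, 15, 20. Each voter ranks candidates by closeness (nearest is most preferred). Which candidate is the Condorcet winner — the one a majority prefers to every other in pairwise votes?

Carol

With single-peaked preferences on a line, the Condorcet winner is the candidate closest to the median voter.
The median voter (position 7) is closest to Carol at 5.
Check: Carol vs Grace — voters closer to Carol: 5 of 9.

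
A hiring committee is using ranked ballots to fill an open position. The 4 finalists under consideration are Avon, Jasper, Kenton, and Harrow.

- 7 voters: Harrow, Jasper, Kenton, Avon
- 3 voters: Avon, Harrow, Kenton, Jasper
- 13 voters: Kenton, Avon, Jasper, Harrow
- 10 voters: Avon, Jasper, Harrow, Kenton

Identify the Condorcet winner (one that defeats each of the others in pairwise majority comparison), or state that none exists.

None — there is no Condorcet winner

Head-to-head results (33 voters total):
Avon vs Jasper: Avon wins 26–7.
Avon vs Kenton: Kenton wins 20–13.
Avon vs Harrow: Avon wins 26–7.
Jasper vs Kenton: Jasper wins 17–16.
Jasper vs Harrow: Jasper wins 23–10.
Kenton vs Harrow: Harrow wins 20–13.
No candidate beats all others: Avon beats Jasper beats Kenton beats Avon, a majority cycle.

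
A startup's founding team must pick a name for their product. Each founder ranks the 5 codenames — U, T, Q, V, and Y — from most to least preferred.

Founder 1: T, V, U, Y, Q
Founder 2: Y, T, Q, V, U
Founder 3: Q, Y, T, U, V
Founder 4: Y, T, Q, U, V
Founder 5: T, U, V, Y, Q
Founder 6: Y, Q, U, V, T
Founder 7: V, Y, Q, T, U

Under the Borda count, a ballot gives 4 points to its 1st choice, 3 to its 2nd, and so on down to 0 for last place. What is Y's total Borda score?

Borda scores:
  U: 2 + 0 + 1 + 1 + 3 + 2 + 0 = 9
  T: 4 + 3 + 2 + 3 + 4 + 0 + 1 = 17
  Q: 0 + 2 + 4 + 2 + 0 + 3 + 2 = 13
  V: 3 + 1 + 0 + 0 + 2 + 1 + 4 = 11
  Y: 1 + 4 + 3 + 4 + 1 + 4 + 3 = 20

20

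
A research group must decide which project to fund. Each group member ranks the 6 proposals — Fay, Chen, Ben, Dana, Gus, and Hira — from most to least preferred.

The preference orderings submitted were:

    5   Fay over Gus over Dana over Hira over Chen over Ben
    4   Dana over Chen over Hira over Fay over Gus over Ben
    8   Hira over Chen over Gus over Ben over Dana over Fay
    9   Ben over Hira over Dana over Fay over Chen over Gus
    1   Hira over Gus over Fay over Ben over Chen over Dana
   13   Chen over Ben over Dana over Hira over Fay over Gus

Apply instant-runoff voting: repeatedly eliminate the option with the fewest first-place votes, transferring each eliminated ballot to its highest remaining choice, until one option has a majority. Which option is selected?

Hira

Round 1: Chen 13, Ben 9, Hira 9, Fay 5, Dana 4, Gus 0. Gus has the fewest and is eliminated.
Round 2: Chen 13, Ben 9, Hira 9, Fay 5, Dana 4. Dana has the fewest and is eliminated.
Round 3: Chen 17, Ben 9, Hira 9, Fay 5. Fay has the fewest and is eliminated.
Round 4: Chen 17, Hira 14, Ben 9. Ben has the fewest and is eliminated.
Round 5: Hira 23, Chen 17. Hira has a majority.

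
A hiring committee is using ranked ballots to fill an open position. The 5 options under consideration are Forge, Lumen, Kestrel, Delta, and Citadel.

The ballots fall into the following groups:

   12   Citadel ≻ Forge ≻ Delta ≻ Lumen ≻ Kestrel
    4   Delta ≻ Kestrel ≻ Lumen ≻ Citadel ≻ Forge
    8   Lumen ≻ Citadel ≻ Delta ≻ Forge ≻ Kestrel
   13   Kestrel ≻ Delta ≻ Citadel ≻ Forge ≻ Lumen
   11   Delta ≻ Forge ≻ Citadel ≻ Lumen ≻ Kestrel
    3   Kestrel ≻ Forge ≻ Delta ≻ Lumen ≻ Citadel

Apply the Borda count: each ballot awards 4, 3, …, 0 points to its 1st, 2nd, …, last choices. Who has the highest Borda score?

Delta

Borda scores:
  Forge: 12·3 + 4·0 + 8·1 + 13·1 + 11·3 + 3·3 = 99
  Lumen: 12·1 + 4·2 + 8·4 + 13·0 + 11·1 + 3·1 = 66
  Kestrel: 12·0 + 4·3 + 8·0 + 13·4 + 11·0 + 3·4 = 76
  Delta: 12·2 + 4·4 + 8·2 + 13·3 + 11·4 + 3·2 = 145
  Citadel: 12·4 + 4·1 + 8·3 + 13·2 + 11·2 + 3·0 = 124
Delta has the highest total.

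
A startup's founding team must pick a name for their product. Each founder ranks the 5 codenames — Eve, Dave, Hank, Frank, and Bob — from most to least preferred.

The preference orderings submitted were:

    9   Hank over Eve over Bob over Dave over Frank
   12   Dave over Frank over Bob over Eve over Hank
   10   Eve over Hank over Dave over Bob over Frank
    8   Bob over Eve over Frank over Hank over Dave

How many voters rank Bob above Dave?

17

Ballots ranking Bob above Dave: 9+8 = 17.
Ballots ranking Dave above Bob: 12+10 = 22.
So 17 of 39 voters prefer Bob to Dave.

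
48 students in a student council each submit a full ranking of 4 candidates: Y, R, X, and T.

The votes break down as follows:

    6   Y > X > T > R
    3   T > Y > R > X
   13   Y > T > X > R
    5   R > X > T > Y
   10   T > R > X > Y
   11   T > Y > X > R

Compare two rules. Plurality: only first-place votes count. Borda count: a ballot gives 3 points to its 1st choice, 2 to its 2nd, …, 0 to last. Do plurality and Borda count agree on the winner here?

Yes

Plurality first-place counts: Y 19, R 5, X 0, T 24 → T.
Borda totals: Y 85, R 38, X 56, T 109 → T.
The two rules agree on T.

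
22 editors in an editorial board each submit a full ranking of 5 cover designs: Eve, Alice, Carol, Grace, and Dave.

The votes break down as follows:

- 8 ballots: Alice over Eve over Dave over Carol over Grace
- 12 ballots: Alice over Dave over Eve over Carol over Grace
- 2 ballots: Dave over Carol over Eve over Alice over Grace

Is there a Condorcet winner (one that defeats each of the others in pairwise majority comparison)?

Head-to-head results (22 voters total):
Eve vs Alice: Alice wins 20–2.
Eve vs Carol: Eve wins 20–2.
Eve vs Grace: Eve wins 22–0.
Eve vs Dave: Dave wins 14–8.
Alice vs Carol: Alice wins 20–2.
Alice vs Grace: Alice wins 22–0.
Alice vs Dave: Alice wins 20–2.
Carol vs Grace: Carol wins 22–0.
Carol vs Dave: Dave wins 22–0.
Grace vs Dave: Dave wins 22–0.
Alice beats each rival — Eve (20–2), Carol (20–2), Grace (22–0), Dave (20–2) — so Alice is the Condorcet winner.

Yes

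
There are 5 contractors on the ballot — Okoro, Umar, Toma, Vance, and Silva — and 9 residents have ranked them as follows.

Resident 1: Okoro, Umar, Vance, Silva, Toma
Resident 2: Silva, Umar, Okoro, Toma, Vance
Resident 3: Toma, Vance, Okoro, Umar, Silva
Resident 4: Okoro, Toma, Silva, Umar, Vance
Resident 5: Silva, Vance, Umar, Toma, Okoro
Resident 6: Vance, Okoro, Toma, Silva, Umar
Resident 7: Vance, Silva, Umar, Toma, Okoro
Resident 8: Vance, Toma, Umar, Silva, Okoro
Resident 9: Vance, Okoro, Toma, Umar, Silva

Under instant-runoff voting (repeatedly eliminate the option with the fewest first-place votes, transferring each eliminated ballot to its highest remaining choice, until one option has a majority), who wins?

Round 1: Vance 4, Okoro 2, Silva 2, Toma 1, Umar 0. Umar has the fewest and is eliminated.
Round 2: Vance 4, Okoro 2, Silva 2, Toma 1. Toma has the fewest and is eliminated.
Round 3: Vance 5, Okoro 2, Silva 2. Vance has a majority.

Vance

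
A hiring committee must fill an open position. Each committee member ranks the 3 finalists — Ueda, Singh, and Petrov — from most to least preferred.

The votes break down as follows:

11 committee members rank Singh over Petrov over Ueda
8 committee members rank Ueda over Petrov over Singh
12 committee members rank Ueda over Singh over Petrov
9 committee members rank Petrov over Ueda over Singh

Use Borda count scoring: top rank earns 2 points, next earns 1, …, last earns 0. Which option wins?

Borda scores:
  Ueda: 11·0 + 8·2 + 12·2 + 9·1 = 49
  Singh: 11·2 + 8·0 + 12·1 + 9·0 = 34
  Petrov: 11·1 + 8·1 + 12·0 + 9·2 = 37
Ueda has the highest total.

Ueda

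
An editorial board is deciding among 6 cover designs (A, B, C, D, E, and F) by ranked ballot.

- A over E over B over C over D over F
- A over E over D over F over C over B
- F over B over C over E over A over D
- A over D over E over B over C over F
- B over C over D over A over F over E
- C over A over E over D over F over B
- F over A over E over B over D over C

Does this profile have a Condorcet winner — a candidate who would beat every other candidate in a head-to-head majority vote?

Head-to-head results (7 voters total):
A vs B: A wins 5–2.
A vs C: A wins 4–3.
A vs D: A wins 6–1.
A vs E: A wins 6–1.
A vs F: A wins 5–2.
B vs C: B wins 5–2.
B vs D: B wins 4–3.
B vs E: E wins 5–2.
B vs F: F wins 4–3.
C vs D: C wins 4–3.
C vs E: E wins 4–3.
C vs F: C wins 4–3.
D vs E: E wins 5–2.
D vs F: D wins 5–2.
E vs F: E wins 4–3.
A beats each rival — B (5–2), C (4–3), D (6–1), E (6–1), F (5–2) — so A is the Condorcet winner.

Yes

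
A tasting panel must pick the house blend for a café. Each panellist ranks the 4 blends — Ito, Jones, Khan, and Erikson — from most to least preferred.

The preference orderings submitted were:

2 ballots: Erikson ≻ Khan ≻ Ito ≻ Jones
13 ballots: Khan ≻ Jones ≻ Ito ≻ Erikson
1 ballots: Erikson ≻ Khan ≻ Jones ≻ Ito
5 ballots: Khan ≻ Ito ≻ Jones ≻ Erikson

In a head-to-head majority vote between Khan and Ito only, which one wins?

Khan

Ballots ranking Khan above Ito: 2+13+1+5 = 21.
Ballots ranking Ito above Khan: 0.
Khan wins the head-to-head, 21–0.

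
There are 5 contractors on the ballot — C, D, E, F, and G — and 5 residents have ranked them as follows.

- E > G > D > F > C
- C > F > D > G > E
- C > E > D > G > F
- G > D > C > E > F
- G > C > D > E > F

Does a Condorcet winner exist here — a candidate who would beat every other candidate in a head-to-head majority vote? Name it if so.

Head-to-head results (5 voters total):
C vs D: C wins 3–2.
C vs E: C wins 4–1.
C vs F: C wins 4–1.
C vs G: G wins 3–2.
D vs E: D wins 3–2.
D vs F: D wins 4–1.
D vs G: G wins 3–2.
E vs F: E wins 4–1.
E vs G: G wins 3–2.
F vs G: G wins 4–1.
G beats each rival — C (3–2), D (3–2), E (3–2), F (4–1) — so G is the Condorcet winner.

G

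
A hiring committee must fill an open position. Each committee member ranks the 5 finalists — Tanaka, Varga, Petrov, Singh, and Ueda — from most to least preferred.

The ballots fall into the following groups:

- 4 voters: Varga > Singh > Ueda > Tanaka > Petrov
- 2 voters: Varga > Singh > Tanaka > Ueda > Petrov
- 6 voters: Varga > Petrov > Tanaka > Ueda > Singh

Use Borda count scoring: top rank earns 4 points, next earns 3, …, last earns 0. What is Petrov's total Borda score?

Borda scores:
  Tanaka: 4·1 + 2·2 + 6·2 = 20
  Varga: 4·4 + 2·4 + 6·4 = 48
  Petrov: 4·0 + 2·0 + 6·3 = 18
  Singh: 4·3 + 2·3 + 6·0 = 18
  Ueda: 4·2 + 2·1 + 6·1 = 16

18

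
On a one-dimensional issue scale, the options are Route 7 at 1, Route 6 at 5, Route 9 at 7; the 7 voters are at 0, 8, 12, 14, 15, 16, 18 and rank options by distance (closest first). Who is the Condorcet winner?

Route 9

With single-peaked preferences on a line, the Condorcet winner is the candidate closest to the median voter.
The median voter (position 14) is closest to Route 9 at 7.
Check: Route 9 vs Route 7 — voters closer to Route 9: 6 of 7.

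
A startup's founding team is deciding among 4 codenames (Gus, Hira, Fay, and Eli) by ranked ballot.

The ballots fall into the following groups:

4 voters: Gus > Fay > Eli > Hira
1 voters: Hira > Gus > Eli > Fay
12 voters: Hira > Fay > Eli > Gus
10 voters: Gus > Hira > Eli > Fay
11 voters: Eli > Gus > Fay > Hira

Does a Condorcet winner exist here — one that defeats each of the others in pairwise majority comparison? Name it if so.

Head-to-head results (38 voters total):
Gus vs Hira: Gus wins 25–13.
Gus vs Fay: Gus wins 26–12.
Gus vs Eli: Eli wins 23–15.
Hira vs Fay: Hira wins 23–15.
Hira vs Eli: Hira wins 23–15.
Fay vs Eli: Eli wins 22–16.
No candidate beats all others: Gus beats Hira beats Eli beats Gus, a majority cycle.

No Condorcet winner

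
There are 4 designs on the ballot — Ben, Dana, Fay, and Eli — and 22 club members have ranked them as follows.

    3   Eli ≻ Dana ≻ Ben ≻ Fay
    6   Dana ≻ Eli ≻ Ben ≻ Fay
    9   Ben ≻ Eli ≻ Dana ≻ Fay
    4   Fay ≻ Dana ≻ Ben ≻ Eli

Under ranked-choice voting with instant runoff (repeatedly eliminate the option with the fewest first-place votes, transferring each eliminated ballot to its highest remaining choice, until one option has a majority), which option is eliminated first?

Eli

Round 1: Ben 9, Dana 6, Fay 4, Eli 3. Eli has the fewest and is eliminated.
Round 2: Ben 9, Dana 9, Fay 4. Fay has the fewest and is eliminated.
Round 3: Dana 13, Ben 9. Dana has a majority.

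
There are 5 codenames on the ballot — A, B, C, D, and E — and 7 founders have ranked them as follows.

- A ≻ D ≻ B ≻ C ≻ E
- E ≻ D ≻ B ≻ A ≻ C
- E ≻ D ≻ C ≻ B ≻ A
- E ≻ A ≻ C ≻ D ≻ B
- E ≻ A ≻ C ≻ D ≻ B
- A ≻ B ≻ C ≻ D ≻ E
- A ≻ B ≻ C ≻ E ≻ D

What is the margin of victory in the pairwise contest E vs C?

Ballots ranking E above C: 4.
Ballots ranking C above E: 3.
E wins 4–3, a margin of 1.

1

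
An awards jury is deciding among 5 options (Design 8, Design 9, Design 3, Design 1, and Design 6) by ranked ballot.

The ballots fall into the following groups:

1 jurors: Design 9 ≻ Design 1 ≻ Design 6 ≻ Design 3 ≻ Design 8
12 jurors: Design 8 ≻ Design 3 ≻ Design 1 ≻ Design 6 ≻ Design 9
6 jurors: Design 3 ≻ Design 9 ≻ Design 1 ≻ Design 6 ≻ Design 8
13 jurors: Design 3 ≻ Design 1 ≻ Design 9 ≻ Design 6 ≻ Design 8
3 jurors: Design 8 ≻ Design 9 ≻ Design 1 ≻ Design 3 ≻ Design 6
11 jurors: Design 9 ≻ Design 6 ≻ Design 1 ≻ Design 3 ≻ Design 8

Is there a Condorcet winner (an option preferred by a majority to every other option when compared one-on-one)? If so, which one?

Head-to-head results (46 voters total):
Design 8 vs Design 9: Design 9 wins 31–15.
Design 8 vs Design 3: Design 3 wins 31–15.
Design 8 vs Design 1: Design 1 wins 31–15.
Design 8 vs Design 6: Design 6 wins 31–15.
Design 9 vs Design 3: Design 3 wins 31–15.
Design 9 vs Design 1: Design 1 wins 25–21.
Design 9 vs Design 6: Design 9 wins 34–12.
Design 3 vs Design 1: Design 3 wins 31–15.
Design 3 vs Design 6: Design 3 wins 34–12.
Design 1 vs Design 6: Design 1 wins 35–11.
Design 3 beats each rival — Design 8 (31–15), Design 9 (31–15), Design 1 (31–15), Design 6 (34–12) — so Design 3 is the Condorcet winner.

Design 3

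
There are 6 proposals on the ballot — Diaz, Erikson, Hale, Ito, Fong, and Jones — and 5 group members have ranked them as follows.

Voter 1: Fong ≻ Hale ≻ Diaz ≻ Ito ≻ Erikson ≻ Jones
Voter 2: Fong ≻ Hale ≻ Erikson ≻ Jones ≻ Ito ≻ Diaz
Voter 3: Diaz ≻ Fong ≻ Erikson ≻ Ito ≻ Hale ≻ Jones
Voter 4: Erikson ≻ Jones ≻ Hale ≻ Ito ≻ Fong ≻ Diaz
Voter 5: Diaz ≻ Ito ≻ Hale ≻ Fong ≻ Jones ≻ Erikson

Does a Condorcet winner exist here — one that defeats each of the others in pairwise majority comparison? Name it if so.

Fong

Head-to-head results (5 voters total):
Diaz vs Erikson: Diaz wins 3–2.
Diaz vs Hale: Hale wins 3–2.
Diaz vs Ito: Diaz wins 3–2.
Diaz vs Fong: Fong wins 3–2.
Diaz vs Jones: Diaz wins 3–2.
Erikson vs Hale: Hale wins 3–2.
Erikson vs Ito: Erikson wins 3–2.
Erikson vs Fong: Fong wins 4–1.
Erikson vs Jones: Erikson wins 4–1.
Hale vs Ito: Hale wins 3–2.
Hale vs Fong: Fong wins 3–2.
Hale vs Jones: Hale wins 4–1.
Ito vs Fong: Fong wins 3–2.
Ito vs Jones: Ito wins 3–2.
Fong vs Jones: Fong wins 4–1.
Fong beats each rival — Diaz (3–2), Erikson (4–1), Hale (3–2), Ito (3–2), Jones (4–1) — so Fong is the Condorcet winner.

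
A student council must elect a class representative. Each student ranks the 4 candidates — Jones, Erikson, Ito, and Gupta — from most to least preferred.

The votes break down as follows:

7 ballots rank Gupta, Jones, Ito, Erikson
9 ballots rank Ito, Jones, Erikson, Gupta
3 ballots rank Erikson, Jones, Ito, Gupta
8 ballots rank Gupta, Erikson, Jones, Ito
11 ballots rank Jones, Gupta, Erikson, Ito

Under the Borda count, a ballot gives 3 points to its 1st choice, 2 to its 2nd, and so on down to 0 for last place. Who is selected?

Jones

Borda scores:
  Jones: 7·2 + 9·2 + 3·2 + 8·1 + 11·3 = 79
  Erikson: 7·0 + 9·1 + 3·3 + 8·2 + 11·1 = 45
  Ito: 7·1 + 9·3 + 3·1 + 8·0 + 11·0 = 37
  Gupta: 7·3 + 9·0 + 3·0 + 8·3 + 11·2 = 67
Jones has the highest total.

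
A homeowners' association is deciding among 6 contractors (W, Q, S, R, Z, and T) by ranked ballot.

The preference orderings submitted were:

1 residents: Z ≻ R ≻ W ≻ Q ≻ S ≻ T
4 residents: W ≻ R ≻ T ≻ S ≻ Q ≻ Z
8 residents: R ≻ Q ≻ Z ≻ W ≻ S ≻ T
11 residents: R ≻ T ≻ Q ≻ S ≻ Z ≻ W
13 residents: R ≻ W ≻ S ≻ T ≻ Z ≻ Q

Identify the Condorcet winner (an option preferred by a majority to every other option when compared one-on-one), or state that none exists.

Head-to-head results (37 voters total):
W vs Q: Q wins 19–18.
W vs S: W wins 26–11.
W vs R: R wins 33–4.
W vs Z: Z wins 20–17.
W vs T: W wins 26–11.
Q vs S: Q wins 20–17.
Q vs R: R wins 37–0.
Q vs Z: Q wins 23–14.
Q vs T: T wins 28–9.
S vs R: R wins 37–0.
S vs Z: S wins 28–9.
S vs T: S wins 22–15.
R vs Z: R wins 36–1.
R vs T: R wins 37–0.
Z vs T: T wins 28–9.
R beats each rival — W (33–4), Q (37–0), S (37–0), Z (36–1), T (37–0) — so R is the Condorcet winner.

R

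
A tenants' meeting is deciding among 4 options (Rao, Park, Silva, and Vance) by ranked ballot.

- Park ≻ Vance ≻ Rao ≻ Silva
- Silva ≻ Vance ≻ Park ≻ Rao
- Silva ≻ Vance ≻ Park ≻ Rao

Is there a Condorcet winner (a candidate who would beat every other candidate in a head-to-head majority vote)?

Head-to-head results (3 voters total):
Rao vs Park: Park wins 3–0.
Rao vs Silva: Silva wins 2–1.
Rao vs Vance: Vance wins 3–0.
Park vs Silva: Silva wins 2–1.
Park vs Vance: Vance wins 2–1.
Silva vs Vance: Silva wins 2–1.
Silva beats each rival — Rao (2–1), Park (2–1), Vance (2–1) — so Silva is the Condorcet winner.

Yes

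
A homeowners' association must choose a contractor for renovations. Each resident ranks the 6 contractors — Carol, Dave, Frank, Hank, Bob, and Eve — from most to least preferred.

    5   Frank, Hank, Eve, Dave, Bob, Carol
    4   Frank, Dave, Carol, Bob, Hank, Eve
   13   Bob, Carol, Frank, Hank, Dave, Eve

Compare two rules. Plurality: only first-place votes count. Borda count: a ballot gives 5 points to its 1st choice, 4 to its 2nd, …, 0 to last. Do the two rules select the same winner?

Plurality first-place counts: Carol 0, Dave 0, Frank 9, Hank 0, Bob 13, Eve 0 → Bob.
Borda totals: Carol 64, Dave 39, Frank 84, Hank 50, Bob 78, Eve 15 → Frank.
The two rules disagree: plurality picks Bob, Borda picks Frank.

No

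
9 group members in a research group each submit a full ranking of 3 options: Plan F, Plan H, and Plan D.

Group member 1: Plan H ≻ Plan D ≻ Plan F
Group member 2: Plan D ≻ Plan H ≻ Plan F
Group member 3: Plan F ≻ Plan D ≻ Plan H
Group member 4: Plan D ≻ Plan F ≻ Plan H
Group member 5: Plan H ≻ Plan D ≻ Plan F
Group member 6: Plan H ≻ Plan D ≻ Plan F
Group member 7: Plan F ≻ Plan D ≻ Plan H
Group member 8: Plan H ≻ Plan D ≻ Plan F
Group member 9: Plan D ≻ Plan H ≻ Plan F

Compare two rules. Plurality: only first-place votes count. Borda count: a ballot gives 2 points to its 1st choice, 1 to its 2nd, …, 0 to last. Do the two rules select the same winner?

No

Plurality first-place counts: Plan F 2, Plan H 4, Plan D 3 → Plan H.
Borda totals: Plan F 5, Plan H 10, Plan D 12 → Plan D.
The two rules disagree: plurality picks Plan H, Borda picks Plan D.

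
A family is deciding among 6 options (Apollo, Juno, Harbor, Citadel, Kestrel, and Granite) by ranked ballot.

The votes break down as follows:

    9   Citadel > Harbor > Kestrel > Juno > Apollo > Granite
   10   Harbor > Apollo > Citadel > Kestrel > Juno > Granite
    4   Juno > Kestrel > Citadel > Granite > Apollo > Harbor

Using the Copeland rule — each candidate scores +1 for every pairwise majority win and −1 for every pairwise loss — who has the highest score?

Pairwise results:
  Apollo vs Juno: Juno wins 13–10.
  Apollo vs Harbor: Harbor wins 19–4.
  Apollo vs Citadel: Citadel wins 13–10.
  Apollo vs Kestrel: Kestrel wins 13–10.
  Apollo vs Granite: Apollo wins 19–4.
  Juno vs Harbor: Harbor wins 19–4.
  Juno vs Citadel: Citadel wins 19–4.
  Juno vs Kestrel: Kestrel wins 19–4.
  Juno vs Granite: Juno wins 23–0.
  Harbor vs Citadel: Citadel wins 13–10.
  Harbor vs Kestrel: Harbor wins 19–4.
  Harbor vs Granite: Harbor wins 19–4.
  Citadel vs Kestrel: Citadel wins 19–4.
  Citadel vs Granite: Citadel wins 23–0.
  Kestrel vs Granite: Kestrel wins 23–0.
Copeland scores (wins − losses):
  Apollo: 1 − 4 = -3
  Juno: 2 − 3 = -1
  Harbor: 4 − 1 = 3
  Citadel: 5 − 0 = 5
  Kestrel: 3 − 2 = 1
  Granite: 0 − 5 = -5
Citadel has the best Copeland score.

Citadel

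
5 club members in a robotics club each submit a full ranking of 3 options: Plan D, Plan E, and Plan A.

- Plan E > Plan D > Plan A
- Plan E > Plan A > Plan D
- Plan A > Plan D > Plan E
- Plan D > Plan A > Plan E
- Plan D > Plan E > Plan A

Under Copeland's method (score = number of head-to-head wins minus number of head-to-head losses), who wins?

Pairwise results:
  Plan D vs Plan E: Plan D wins 3–2.
  Plan D vs Plan A: Plan D wins 3–2.
  Plan E vs Plan A: Plan E wins 3–2.
Copeland scores (wins − losses):
  Plan D: 2 − 0 = 2
  Plan E: 1 − 1 = 0
  Plan A: 0 − 2 = -2
Plan D has the best Copeland score.

Plan D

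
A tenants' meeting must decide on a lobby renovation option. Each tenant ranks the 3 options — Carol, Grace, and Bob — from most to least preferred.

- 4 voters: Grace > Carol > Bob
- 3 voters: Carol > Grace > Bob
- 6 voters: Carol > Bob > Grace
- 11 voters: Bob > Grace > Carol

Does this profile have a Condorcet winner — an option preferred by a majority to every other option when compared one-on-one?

No

Head-to-head results (24 voters total):
Carol vs Grace: Grace wins 15–9.
Carol vs Bob: Carol wins 13–11.
Grace vs Bob: Bob wins 17–7.
No candidate beats all others: Carol beats Bob beats Grace beats Carol, a majority cycle.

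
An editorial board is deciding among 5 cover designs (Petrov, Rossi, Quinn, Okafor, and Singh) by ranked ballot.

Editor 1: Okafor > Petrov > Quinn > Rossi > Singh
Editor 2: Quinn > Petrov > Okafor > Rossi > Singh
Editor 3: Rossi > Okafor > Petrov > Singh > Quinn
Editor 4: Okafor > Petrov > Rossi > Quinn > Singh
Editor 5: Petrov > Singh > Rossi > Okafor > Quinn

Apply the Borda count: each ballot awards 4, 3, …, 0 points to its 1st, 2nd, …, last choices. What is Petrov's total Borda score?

Borda scores:
  Petrov: 3 + 3 + 2 + 3 + 4 = 15
  Rossi: 1 + 1 + 4 + 2 + 2 = 10
  Quinn: 2 + 4 + 0 + 1 + 0 = 7
  Okafor: 4 + 2 + 3 + 4 + 1 = 14
  Singh: 0 + 0 + 1 + 0 + 3 = 4

15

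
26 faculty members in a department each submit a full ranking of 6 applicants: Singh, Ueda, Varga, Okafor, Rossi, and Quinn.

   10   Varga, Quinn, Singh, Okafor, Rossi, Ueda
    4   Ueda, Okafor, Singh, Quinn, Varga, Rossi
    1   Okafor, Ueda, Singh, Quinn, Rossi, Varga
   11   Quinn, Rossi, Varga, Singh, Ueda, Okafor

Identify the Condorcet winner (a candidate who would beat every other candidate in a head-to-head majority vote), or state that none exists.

Quinn

Head-to-head results (26 voters total):
Singh vs Ueda: Singh wins 21–5.
Singh vs Varga: Varga wins 21–5.
Singh vs Okafor: Singh wins 21–5.
Singh vs Rossi: Singh wins 15–11.
Singh vs Quinn: Quinn wins 21–5.
Ueda vs Varga: Varga wins 21–5.
Ueda vs Okafor: Ueda wins 15–11.
Ueda vs Rossi: Rossi wins 21–5.
Ueda vs Quinn: Quinn wins 21–5.
Varga vs Okafor: Varga wins 21–5.
Varga vs Rossi: Varga wins 14–12.
Varga vs Quinn: Quinn wins 16–10.
Okafor vs Rossi: Okafor wins 15–11.
Okafor vs Quinn: Quinn wins 21–5.
Rossi vs Quinn: Quinn wins 26–0.
Quinn beats each rival — Singh (21–5), Ueda (21–5), Varga (16–10), Okafor (21–5), Rossi (26–0) — so Quinn is the Condorcet winner.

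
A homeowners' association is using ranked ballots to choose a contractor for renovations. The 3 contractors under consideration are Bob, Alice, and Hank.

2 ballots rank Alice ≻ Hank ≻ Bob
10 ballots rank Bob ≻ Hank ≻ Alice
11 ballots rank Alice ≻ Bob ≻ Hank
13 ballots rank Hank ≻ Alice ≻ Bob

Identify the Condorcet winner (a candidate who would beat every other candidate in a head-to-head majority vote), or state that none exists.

None — there is no Condorcet winner

Head-to-head results (36 voters total):
Bob vs Alice: Alice wins 26–10.
Bob vs Hank: Bob wins 21–15.
Alice vs Hank: Hank wins 23–13.
No candidate beats all others: Bob beats Hank beats Alice beats Bob, a majority cycle.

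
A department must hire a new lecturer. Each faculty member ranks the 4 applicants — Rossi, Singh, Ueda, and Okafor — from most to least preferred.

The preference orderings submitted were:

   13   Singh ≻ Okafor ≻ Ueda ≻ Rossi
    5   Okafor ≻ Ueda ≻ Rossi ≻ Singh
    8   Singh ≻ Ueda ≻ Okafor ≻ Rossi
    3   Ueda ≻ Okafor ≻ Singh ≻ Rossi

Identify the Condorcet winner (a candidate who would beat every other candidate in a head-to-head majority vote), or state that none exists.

Singh

Head-to-head results (29 voters total):
Rossi vs Singh: Singh wins 24–5.
Rossi vs Ueda: Ueda wins 29–0.
Rossi vs Okafor: Okafor wins 29–0.
Singh vs Ueda: Singh wins 21–8.
Singh vs Okafor: Singh wins 21–8.
Ueda vs Okafor: Okafor wins 18–11.
Singh beats each rival — Rossi (24–5), Ueda (21–8), Okafor (21–8) — so Singh is the Condorcet winner.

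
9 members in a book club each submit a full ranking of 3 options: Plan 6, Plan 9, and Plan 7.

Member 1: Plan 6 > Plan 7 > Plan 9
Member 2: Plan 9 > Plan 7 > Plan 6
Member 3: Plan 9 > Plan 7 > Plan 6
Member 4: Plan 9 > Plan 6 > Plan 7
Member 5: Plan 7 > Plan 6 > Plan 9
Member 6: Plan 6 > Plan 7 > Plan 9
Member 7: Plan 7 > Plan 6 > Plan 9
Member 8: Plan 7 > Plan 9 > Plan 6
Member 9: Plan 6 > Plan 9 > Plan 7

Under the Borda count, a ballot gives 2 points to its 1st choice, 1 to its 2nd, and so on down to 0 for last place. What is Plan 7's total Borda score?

Borda scores:
  Plan 6: 2 + 0 + 0 + 1 + 1 + 2 + 1 + 0 + 2 = 9
  Plan 9: 0 + 2 + 2 + 2 + 0 + 0 + 0 + 1 + 1 = 8
  Plan 7: 1 + 1 + 1 + 0 + 2 + 1 + 2 + 2 + 0 = 10

10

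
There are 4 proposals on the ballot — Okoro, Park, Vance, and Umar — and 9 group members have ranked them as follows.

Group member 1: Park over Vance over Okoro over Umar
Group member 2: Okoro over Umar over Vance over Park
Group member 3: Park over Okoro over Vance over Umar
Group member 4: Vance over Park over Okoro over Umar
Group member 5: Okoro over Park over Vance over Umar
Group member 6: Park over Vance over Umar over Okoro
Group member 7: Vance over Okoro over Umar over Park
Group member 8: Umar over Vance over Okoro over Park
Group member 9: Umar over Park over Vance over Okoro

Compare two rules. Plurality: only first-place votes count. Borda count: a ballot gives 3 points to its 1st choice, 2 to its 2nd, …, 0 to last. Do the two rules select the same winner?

No

Plurality first-place counts: Okoro 2, Park 3, Vance 2, Umar 2 → Park.
Borda totals: Okoro 13, Park 15, Vance 16, Umar 10 → Vance.
The two rules disagree: plurality picks Park, Borda picks Vance.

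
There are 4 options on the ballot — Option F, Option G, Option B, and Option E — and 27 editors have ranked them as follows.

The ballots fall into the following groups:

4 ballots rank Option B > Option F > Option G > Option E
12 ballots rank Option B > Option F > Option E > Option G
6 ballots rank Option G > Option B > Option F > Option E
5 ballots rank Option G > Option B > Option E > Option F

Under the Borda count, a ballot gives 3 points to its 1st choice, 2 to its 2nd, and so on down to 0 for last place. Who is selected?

Borda scores:
  Option F: 4·2 + 12·2 + 6·1 + 5·0 = 38
  Option G: 4·1 + 12·0 + 6·3 + 5·3 = 37
  Option B: 4·3 + 12·3 + 6·2 + 5·2 = 70
  Option E: 4·0 + 12·1 + 6·0 + 5·1 = 17
Option B has the highest total.

Option B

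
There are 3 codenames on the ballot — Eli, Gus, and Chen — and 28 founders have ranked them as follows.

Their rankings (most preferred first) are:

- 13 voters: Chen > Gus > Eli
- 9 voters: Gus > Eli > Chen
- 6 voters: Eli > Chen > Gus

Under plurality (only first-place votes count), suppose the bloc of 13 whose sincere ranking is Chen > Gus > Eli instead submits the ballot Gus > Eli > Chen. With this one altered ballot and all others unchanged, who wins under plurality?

Gus

First-place totals with the altered ballot: Eli 6, Gus 22, Chen 0.
The switch changes the winner from Chen to Gus.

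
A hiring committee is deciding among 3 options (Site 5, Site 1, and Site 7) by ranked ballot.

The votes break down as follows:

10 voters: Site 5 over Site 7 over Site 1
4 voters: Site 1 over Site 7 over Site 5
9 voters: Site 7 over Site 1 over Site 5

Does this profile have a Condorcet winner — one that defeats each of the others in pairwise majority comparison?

Yes

Head-to-head results (23 voters total):
Site 5 vs Site 1: Site 1 wins 13–10.
Site 5 vs Site 7: Site 7 wins 13–10.
Site 1 vs Site 7: Site 7 wins 19–4.
Site 7 beats each rival — Site 5 (13–10), Site 1 (19–4) — so Site 7 is the Condorcet winner.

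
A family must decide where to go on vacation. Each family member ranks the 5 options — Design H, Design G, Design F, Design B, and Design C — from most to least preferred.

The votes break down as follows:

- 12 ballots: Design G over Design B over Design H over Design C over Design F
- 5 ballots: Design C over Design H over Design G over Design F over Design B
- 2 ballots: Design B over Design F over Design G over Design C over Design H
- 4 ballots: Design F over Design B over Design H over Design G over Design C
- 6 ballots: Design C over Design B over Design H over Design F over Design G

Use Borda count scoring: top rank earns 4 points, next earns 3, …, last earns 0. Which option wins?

Borda scores:
  Design H: 12·2 + 5·3 + 2·0 + 4·2 + 6·2 = 59
  Design G: 12·4 + 5·2 + 2·2 + 4·1 + 6·0 = 66
  Design F: 12·0 + 5·1 + 2·3 + 4·4 + 6·1 = 33
  Design B: 12·3 + 5·0 + 2·4 + 4·3 + 6·3 = 74
  Design C: 12·1 + 5·4 + 2·1 + 4·0 + 6·4 = 58
Design B has the highest total.

Design B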